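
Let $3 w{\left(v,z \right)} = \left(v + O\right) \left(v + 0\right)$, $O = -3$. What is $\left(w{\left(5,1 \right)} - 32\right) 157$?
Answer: $- \frac{13502}{3} \approx -4500.7$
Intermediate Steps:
$w{\left(v,z \right)} = \frac{v \left(-3 + v\right)}{3}$ ($w{\left(v,z \right)} = \frac{\left(v - 3\right) \left(v + 0\right)}{3} = \frac{\left(-3 + v\right) v}{3} = \frac{v \left(-3 + v\right)}{3}$)
$\left(w{\left(5,1 \right)} - 32\right) 157 = \left(\frac{1}{3} \cdot 5 \left(-3 + 5\right) - 32\right) 157 = \left(\frac{1}{3} \cdot 5 \cdot 2 - 32\right) 157 = \left(\frac{10}{3} - 32\right) 157 = \left(- \frac{86}{3}\right) 157 = - \frac{13502}{3}$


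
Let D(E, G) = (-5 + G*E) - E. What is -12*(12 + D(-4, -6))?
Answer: -420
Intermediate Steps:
D(E, G) = -5 - E + E*G (D(E, G) = (-5 + E*G) - E = -5 - E + E*G)
-12*(12 + D(-4, -6)) = -12*(12 + (-5 - 1*(-4) - 4*(-6))) = -12*(12 + (-5 + 4 + 24)) = -12*(12 + 23) = -12*35 = -420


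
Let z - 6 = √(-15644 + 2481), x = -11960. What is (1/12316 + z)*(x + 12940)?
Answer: 18104765/3079 + 980*I*√13163 ≈ 5880.1 + 1.1244e+5*I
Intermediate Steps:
z = 6 + I*√13163 (z = 6 + √(-15644 + 2481) = 6 + √(-13163) = 6 + I*√13163 ≈ 6.0 + 114.73*I)
(1/12316 + z)*(x + 12940) = (1/12316 + (6 + I*√13163))*(-11960 + 12940) = (1/12316 + (6 + I*√13163))*980 = (73897/12316 + I*√13163)*980 = 18104765/3079 + 980*I*√13163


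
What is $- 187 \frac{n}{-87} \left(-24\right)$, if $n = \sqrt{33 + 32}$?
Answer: $- \frac{1496 \sqrt{65}}{29} \approx -415.9$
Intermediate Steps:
$n = \sqrt{65} \approx 8.0623$
$- 187 \frac{n}{-87} \left(-24\right) = - 187 \frac{\sqrt{65}}{-87} \left(-24\right) = - 187 \sqrt{65} \left(- \frac{1}{87}\right) \left(-24\right) = - 187 \left(- \frac{\sqrt{65}}{87}\right) \left(-24\right) = \frac{187 \sqrt{65}}{87} \left(-24\right) = - \frac{1496 \sqrt{65}}{29}$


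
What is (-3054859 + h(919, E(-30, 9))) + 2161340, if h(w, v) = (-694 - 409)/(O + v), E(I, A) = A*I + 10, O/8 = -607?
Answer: -4571242101/5116 ≈ -8.9352e+5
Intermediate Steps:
O = -4856 (O = 8*(-607) = -4856)
E(I, A) = 10 + A*I
h(w, v) = -1103/(-4856 + v) (h(w, v) = (-694 - 409)/(-4856 + v) = -1103/(-4856 + v))
(-3054859 + h(919, E(-30, 9))) + 2161340 = (-3054859 - 1103/(-4856 + (10 + 9*(-30)))) + 2161340 = (-3054859 - 1103/(-4856 + (10 - 270))) + 2161340 = (-3054859 - 1103/(-4856 - 260)) + 2161340 = (-3054859 - 1103/(-5116)) + 2161340 = (-3054859 - 1103*(-1/5116)) + 2161340 = (-3054859 + 1103/5116) + 2161340 = -15628657541/5116 + 2161340 = -4571242101/5116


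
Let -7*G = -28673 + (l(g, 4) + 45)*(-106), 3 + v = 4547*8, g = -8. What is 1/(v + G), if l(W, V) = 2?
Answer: 7/288266 ≈ 2.4283e-5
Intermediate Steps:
v = 36373 (v = -3 + 4547*8 = -3 + 36376 = 36373)
G = 33655/7 (G = -(-28673 + (2 + 45)*(-106))/7 = -(-28673 + 47*(-106))/7 = -(-28673 - 4982)/7 = -1/7*(-33655) = 33655/7 ≈ 4807.9)
1/(v + G) = 1/(36373 + 33655/7) = 1/(288266/7) = 7/288266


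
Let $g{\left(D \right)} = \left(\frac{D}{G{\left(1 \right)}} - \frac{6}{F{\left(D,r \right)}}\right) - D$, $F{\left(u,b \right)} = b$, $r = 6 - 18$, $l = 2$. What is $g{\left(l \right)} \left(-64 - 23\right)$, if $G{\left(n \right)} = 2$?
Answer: $\frac{87}{2} \approx 43.5$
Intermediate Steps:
$r = -12$ ($r = 6 - 18 = -12$)
$g{\left(D \right)} = \frac{1}{2} - \frac{D}{2}$ ($g{\left(D \right)} = \left(\frac{D}{2} - \frac{6}{-12}\right) - D = \left(D \frac{1}{2} - - \frac{1}{2}\right) - D = \left(\frac{D}{2} + \frac{1}{2}\right) - D = \left(\frac{1}{2} + \frac{D}{2}\right) - D = \frac{1}{2} - \frac{D}{2}$)
$g{\left(l \right)} \left(-64 - 23\right) = \left(\frac{1}{2} - 1\right) \left(-64 - 23\right) = \left(\frac{1}{2} - 1\right) \left(-87\right) = \left(- \frac{1}{2}\right) \left(-87\right) = \frac{87}{2}$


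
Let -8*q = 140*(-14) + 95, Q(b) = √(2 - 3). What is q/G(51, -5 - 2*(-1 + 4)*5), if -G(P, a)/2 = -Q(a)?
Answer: -1865*I/16 ≈ -116.56*I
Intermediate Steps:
Q(b) = I (Q(b) = √(-1) = I)
q = 1865/8 (q = -(140*(-14) + 95)/8 = -(-1960 + 95)/8 = -⅛*(-1865) = 1865/8 ≈ 233.13)
G(P, a) = 2*I (G(P, a) = -(-2)*I = 2*I)
q/G(51, -5 - 2*(-1 + 4)*5) = 1865/(8*((2*I))) = 1865*(-I/2)/8 = -1865*I/16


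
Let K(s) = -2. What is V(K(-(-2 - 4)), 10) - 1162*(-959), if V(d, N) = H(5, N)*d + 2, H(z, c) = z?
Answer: 1114350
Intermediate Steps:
V(d, N) = 2 + 5*d (V(d, N) = 5*d + 2 = 2 + 5*d)
V(K(-(-2 - 4)), 10) - 1162*(-959) = (2 + 5*(-2)) - 1162*(-959) = (2 - 10) + 1114358 = -8 + 1114358 = 1114350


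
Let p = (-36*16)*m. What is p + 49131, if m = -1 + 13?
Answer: 42219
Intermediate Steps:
m = 12
p = -6912 (p = -36*16*12 = -576*12 = -6912)
p + 49131 = -6912 + 49131 = 42219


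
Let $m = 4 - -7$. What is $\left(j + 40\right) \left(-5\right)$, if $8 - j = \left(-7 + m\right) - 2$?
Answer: $-230$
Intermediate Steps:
$m = 11$ ($m = 4 + 7 = 11$)
$j = 6$ ($j = 8 - \left(\left(-7 + 11\right) - 2\right) = 8 - \left(4 - 2\right) = 8 - 2 = 6$)
$\left(j + 40\right) \left(-5\right) = \left(6 + 40\right) \left(-5\right) = 46 \left(-5\right) = -230$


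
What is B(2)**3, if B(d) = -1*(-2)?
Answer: 8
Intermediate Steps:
B(d) = 2
B(2)**3 = 2**3 = 8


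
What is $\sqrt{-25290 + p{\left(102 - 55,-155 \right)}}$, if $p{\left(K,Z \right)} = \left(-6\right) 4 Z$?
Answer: $i \sqrt{21570} \approx 146.87 i$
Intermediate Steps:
$p{\left(K,Z \right)} = - 24 Z$
$\sqrt{-25290 + p{\left(102 - 55,-155 \right)}} = \sqrt{-25290 - -3720} = \sqrt{-25290 + 3720} = \sqrt{-21570} = i \sqrt{21570}$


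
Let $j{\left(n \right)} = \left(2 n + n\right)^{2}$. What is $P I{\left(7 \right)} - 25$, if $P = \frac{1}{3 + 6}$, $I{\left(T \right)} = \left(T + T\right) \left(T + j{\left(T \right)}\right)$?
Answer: $\frac{6047}{9} \approx 671.89$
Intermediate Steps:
$j{\left(n \right)} = 9 n^{2}$ ($j{\left(n \right)} = \left(3 n\right)^{2} = 9 n^{2}$)
$I{\left(T \right)} = 2 T \left(T + 9 T^{2}\right)$ ($I{\left(T \right)} = \left(T + T\right) \left(T + 9 T^{2}\right) = 2 T \left(T + 9 T^{2}\right)$)
$P = \frac{1}{9} \approx 0.11111$
$P I{\left(7 \right)} - 25 = \frac{7^{2} \left(2 + 18 \cdot 7\right)}{9} - 25 = \frac{49 \left(2 + 126\right)}{9} - 25 = \frac{49 \cdot 128}{9} - 25 = \frac{1}{9} \cdot 6272 - 25 = \frac{6272}{9} - 25 = \frac{6047}{9}$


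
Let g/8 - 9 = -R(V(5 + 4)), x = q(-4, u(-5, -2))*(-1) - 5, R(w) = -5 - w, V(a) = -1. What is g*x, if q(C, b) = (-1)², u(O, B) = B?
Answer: -624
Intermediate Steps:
q(C, b) = 1
x = -6 (x = 1*(-1) - 5 = -1 - 5 = -6)
g = 104 (g = 72 + 8*(-(-5 - 1*(-1))) = 72 + 8*(-(-5 + 1)) = 72 + 8*(-1*(-4)) = 72 + 8*4 = 72 + 32 = 104)
g*x = 104*(-6) = -624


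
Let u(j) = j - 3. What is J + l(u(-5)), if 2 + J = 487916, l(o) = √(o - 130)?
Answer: 487914 + I*√138 ≈ 4.8791e+5 + 11.747*I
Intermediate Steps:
u(j) = -3 + j
l(o) = √(-130 + o)
J = 487914 (J = -2 + 487916 = 487914)
J + l(u(-5)) = 487914 + √(-130 + (-3 - 5)) = 487914 + √(-130 - 8) = 487914 + √(-138) = 487914 + I*√138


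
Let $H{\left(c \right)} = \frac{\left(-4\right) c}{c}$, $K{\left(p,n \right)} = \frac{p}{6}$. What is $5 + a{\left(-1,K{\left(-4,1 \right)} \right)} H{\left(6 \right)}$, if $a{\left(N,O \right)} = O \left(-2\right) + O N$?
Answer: $-3$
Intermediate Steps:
$K{\left(p,n \right)} = \frac{p}{6}$ ($K{\left(p,n \right)} = p \frac{1}{6} = \frac{p}{6}$)
$H{\left(c \right)} = -4$
$a{\left(N,O \right)} = - 2 O + N O$
$5 + a{\left(-1,K{\left(-4,1 \right)} \right)} H{\left(6 \right)} = 5 + \frac{1}{6} \left(-4\right) \left(-2 - 1\right) \left(-4\right) = 5 + \left(- \frac{2}{3}\right) \left(-3\right) \left(-4\right) = 5 + 2 \left(-4\right) = 5 - 8 = -3$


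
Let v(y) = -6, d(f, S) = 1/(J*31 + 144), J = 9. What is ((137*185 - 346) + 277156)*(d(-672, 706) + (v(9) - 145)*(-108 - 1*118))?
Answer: 4361697769345/423 ≈ 1.0311e+10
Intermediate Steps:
d(f, S) = 1/423 (d(f, S) = 1/(9*31 + 144) = 1/(279 + 144) = 1/423)
((137*185 - 346) + 277156)*(d(-672, 706) + (v(9) - 145)*(-108 - 1*118)) = ((137*185 - 346) + 277156)*(1/423 + (-6 - 145)*(-108 - 1*118)) = ((25345 - 346) + 277156)*(1/423 - 151*(-108 - 118)) = (24999 + 277156)*(1/423 - 151*(-226)) = 302155*(1/423 + 34126) = 302155*(14435299/423) = 4361697769345/423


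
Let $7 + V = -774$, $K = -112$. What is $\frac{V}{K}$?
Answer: $\frac{781}{112} \approx 6.9732$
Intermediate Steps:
$V = -781$ ($V = -7 - 774 = -781$)
$\frac{V}{K} = - \frac{781}{-112} = \left(-781\right) \left(- \frac{1}{112}\right) = \frac{781}{112}$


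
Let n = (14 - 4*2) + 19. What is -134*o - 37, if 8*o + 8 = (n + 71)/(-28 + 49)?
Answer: 143/7 ≈ 20.429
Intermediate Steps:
n = 25 (n = (14 - 8) + 19 = 6 + 19 = 25)
o = -3/7 (o = -1 + ((25 + 71)/(-28 + 49))/8 = -1 + (96/21)/8 = -1 + (96*(1/21))/8 = -1 + (1/8)*(32/7) = -1 + 4/7 = -3/7 ≈ -0.42857)
-134*o - 37 = -134*(-3/7) - 37 = 402/7 - 37 = 143/7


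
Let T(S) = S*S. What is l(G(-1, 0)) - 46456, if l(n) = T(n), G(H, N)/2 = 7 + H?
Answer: -46312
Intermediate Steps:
G(H, N) = 14 + 2*H (G(H, N) = 2*(7 + H) = 14 + 2*H)
T(S) = S²
l(n) = n²
l(G(-1, 0)) - 46456 = (14 + 2*(-1))² - 46456 = (14 - 2)² - 46456 = 12² - 46456 = 144 - 46456 = -46312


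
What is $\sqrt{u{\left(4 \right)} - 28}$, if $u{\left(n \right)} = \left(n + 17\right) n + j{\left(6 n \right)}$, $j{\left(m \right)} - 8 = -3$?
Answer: $\sqrt{61} \approx 7.8102$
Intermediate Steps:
$j{\left(m \right)} = 5$ ($j{\left(m \right)} = 8 - 3 = 5$)
$u{\left(n \right)} = 5 + n \left(17 + n\right)$ ($u{\left(n \right)} = \left(n + 17\right) n + 5 = \left(17 + n\right) n + 5 = n \left(17 + n\right) + 5 = 5 + n \left(17 + n\right)$)
$\sqrt{u{\left(4 \right)} - 28} = \sqrt{\left(5 + 4^{2} + 17 \cdot 4\right) - 28} = \sqrt{\left(5 + 16 + 68\right) - 28} = \sqrt{89 - 28} = \sqrt{61}$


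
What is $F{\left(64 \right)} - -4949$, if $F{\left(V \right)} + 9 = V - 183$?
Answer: $4821$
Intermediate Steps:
$F{\left(V \right)} = -192 + V$ ($F{\left(V \right)} = -9 + \left(V - 183\right) = -9 + \left(-183 + V\right) = -192 + V$)
$F{\left(64 \right)} - -4949 = \left(-192 + 64\right) - -4949 = -128 + \left(-5002 + 9951\right) = -128 + 4949 = 4821$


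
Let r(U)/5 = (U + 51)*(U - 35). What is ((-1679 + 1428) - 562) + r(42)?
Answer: 2442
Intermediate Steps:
r(U) = 5*(-35 + U)*(51 + U) (r(U) = 5*((U + 51)*(U - 35)) = 5*((51 + U)*(-35 + U)) = 5*((-35 + U)*(51 + U)) = 5*(-35 + U)*(51 + U))
((-1679 + 1428) - 562) + r(42) = ((-1679 + 1428) - 562) + (-8925 + 5*42² + 80*42) = (-251 - 562) + (-8925 + 5*1764 + 3360) = -813 + (-8925 + 8820 + 3360) = -813 + 3255 = 2442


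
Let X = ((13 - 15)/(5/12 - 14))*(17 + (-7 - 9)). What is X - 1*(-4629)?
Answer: 754551/163 ≈ 4629.1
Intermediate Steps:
X = 24/163 (X = (-2/(5*(1/12) - 14))*(17 - 16) = -2/(5/12 - 14)*1 = -2/(-163/12)*1 = -2*(-12/163)*1 = (24/163)*1 = 24/163 ≈ 0.14724)
X - 1*(-4629) = 24/163 - 1*(-4629) = 24/163 + 4629 = 754551/163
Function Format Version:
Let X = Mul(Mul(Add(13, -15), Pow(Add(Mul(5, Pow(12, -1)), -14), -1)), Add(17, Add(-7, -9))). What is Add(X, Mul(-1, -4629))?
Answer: Rational(754551, 163) ≈ 4629.1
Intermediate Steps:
X = Rational(24, 163) (X = Mul(Mul(-2, Pow(Add(Mul(5, Rational(1, 12)), -14), -1)), Add(17, -16)) = Mul(Mul(-2, Pow(Add(Rational(5, 12), -14), -1)), 1) = Mul(Mul(-2, Pow(Rational(-163, 12), -1)), 1) = Mul(Mul(-2, Rational(-12, 163)), 1) = Mul(Rational(24, 163), 1) = Rational(24, 163) ≈ 0.14724)
Add(X, Mul(-1, -4629)) = Add(Rational(24, 163), Mul(-1, -4629)) = Add(Rational(24, 163), 4629) = Rational(754551, 163)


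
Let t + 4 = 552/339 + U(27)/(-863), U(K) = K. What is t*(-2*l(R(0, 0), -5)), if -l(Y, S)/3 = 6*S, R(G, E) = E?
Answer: 42180300/97519 ≈ 432.53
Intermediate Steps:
l(Y, S) = -18*S
t = -234335/97519 (t = -4 + (552/339 + 27/(-863)) = -4 + (552*(1/339) + 27*(-1/863)) = -4 + (184/113 - 27/863) = -4 + 155741/97519 = -234335/97519 ≈ -2.4030)
t*(-2*l(R(0, 0), -5)) = -(-468670)*(-18*(-5))/97519 = -(-468670)*90/97519 = -234335/97519*(-180) = 42180300/97519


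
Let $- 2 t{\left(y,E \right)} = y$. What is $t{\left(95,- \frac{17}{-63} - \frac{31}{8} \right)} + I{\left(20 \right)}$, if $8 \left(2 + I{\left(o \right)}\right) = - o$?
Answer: $-52$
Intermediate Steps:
$t{\left(y,E \right)} = - \frac{y}{2}$
$I{\left(o \right)} = -2 - \frac{o}{8}$ ($I{\left(o \right)} = -2 + \frac{\left(-1\right) o}{8} = -2 - \frac{o}{8}$)
$t{\left(95,- \frac{17}{-63} - \frac{31}{8} \right)} + I{\left(20 \right)} = \left(- \frac{1}{2}\right) 95 - \frac{9}{2} = - \frac{95}{2} - \frac{9}{2} = -52$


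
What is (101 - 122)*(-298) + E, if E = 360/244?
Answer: 381828/61 ≈ 6259.5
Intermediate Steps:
E = 90/61 (E = 360*(1/244) = 90/61 ≈ 1.4754)
(101 - 122)*(-298) + E = (101 - 122)*(-298) + 90/61 = -21*(-298) + 90/61 = 6258 + 90/61 = 381828/61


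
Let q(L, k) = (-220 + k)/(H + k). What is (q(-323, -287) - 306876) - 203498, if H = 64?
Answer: -113812895/223 ≈ -5.1037e+5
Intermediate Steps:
q(L, k) = (-220 + k)/(64 + k)
(q(-323, -287) - 306876) - 203498 = ((-220 - 287)/(64 - 287) - 306876) - 203498 = (-507/(-223) - 306876) - 203498 = (-1/223*(-507) - 306876) - 203498 = (507/223 - 306876) - 203498 = -68432841/223 - 203498 = -113812895/223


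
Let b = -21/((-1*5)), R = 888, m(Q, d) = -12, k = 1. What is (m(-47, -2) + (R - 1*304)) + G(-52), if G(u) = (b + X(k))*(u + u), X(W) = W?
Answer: 156/5 ≈ 31.200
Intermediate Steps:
b = 21/5 (b = -21/(-5) = -21*(-⅕) = 21/5 ≈ 4.2000)
G(u) = 52*u/5 (G(u) = (21/5 + 1)*(u + u) = 26*(2*u)/5 = 52*u/5)
(m(-47, -2) + (R - 1*304)) + G(-52) = (-12 + (888 - 1*304)) + (52/5)*(-52) = (-12 + (888 - 304)) - 2704/5 = (-12 + 584) - 2704/5 = 572 - 2704/5 = 156/5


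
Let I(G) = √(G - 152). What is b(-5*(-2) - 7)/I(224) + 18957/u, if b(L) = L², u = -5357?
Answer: -18957/5357 + 3*√2/4 ≈ -2.4781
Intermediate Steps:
I(G) = √(-152 + G)
b(-5*(-2) - 7)/I(224) + 18957/u = (-5*(-2) - 7)²/(√(-152 + 224)) + 18957/(-5357) = (10 - 7)²/(√72) + 18957*(-1/5357) = 3²/((6*√2)) - 18957/5357 = 9*(√2/12) - 18957/5357 = 3*√2/4 - 18957/5357 = -18957/5357 + 3*√2/4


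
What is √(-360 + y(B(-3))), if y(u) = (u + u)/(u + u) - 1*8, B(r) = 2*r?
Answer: I*√367 ≈ 19.157*I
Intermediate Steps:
y(u) = -7 (y(u) = (2*u)/((2*u)) - 8 = (2*u)*(1/(2*u)) - 8 = 1 - 8 = -7)
√(-360 + y(B(-3))) = √(-360 - 7) = √(-367) = I*√367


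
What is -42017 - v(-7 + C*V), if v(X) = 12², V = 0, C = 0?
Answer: -42161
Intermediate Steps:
v(X) = 144
-42017 - v(-7 + C*V) = -42017 - 1*144 = -42017 - 144 = -42161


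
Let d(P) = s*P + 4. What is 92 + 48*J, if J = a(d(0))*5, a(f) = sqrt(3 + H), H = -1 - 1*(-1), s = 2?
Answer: 92 + 240*sqrt(3) ≈ 507.69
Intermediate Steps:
H = 0 (H = -1 + 1 = 0)
d(P) = 4 + 2*P (d(P) = 2*P + 4 = 4 + 2*P)
a(f) = sqrt(3) (a(f) = sqrt(3 + 0) = sqrt(3))
J = 5*sqrt(3) (J = sqrt(3)*5 = 5*sqrt(3) ≈ 8.6602)
92 + 48*J = 92 + 48*(5*sqrt(3)) = 92 + 240*sqrt(3)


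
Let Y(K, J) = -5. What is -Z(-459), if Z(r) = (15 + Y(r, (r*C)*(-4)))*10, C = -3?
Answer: -100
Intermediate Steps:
Z(r) = 100 (Z(r) = (15 - 5)*10 = 10*10 = 100)
-Z(-459) = -1*100 = -100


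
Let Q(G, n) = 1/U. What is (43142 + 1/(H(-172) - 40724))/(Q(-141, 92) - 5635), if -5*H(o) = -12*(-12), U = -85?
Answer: -747216851055/97598065664 ≈ -7.6561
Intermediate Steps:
H(o) = -144/5 (H(o) = -(-1)*12*(-12)/5 = -(-1)*(-144)/5 = -1/5*144 = -144/5)
Q(G, n) = -1/85 (Q(G, n) = 1/(-85) = -1/85)
(43142 + 1/(H(-172) - 40724))/(Q(-141, 92) - 5635) = (43142 + 1/(-144/5 - 40724))/(-1/85 - 5635) = (43142 + 1/(-203764/5))/(-478976/85) = (43142 - 5/203764)*(-85/478976) = (8790786483/203764)*(-85/478976) = -747216851055/97598065664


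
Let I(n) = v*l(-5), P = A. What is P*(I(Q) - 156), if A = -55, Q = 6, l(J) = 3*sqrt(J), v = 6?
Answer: 8580 - 990*I*sqrt(5) ≈ 8580.0 - 2213.7*I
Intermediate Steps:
P = -55
I(n) = 18*I*sqrt(5) (I(n) = 6*(3*sqrt(-5)) = 6*(3*(I*sqrt(5))) = 6*(3*I*sqrt(5)) = 18*I*sqrt(5))
P*(I(Q) - 156) = -55*(18*I*sqrt(5) - 156) = -55*(-156 + 18*I*sqrt(5)) = 8580 - 990*I*sqrt(5)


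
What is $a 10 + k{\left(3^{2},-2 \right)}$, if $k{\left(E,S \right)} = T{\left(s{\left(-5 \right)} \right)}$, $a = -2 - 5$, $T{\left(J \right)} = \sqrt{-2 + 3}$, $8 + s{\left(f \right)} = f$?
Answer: $-69$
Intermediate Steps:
$s{\left(f \right)} = -8 + f$
$T{\left(J \right)} = 1$ ($T{\left(J \right)} = \sqrt{1} = 1$)
$a = -7$
$k{\left(E,S \right)} = 1$
$a 10 + k{\left(3^{2},-2 \right)} = \left(-7\right) 10 + 1 = -70 + 1 = -69$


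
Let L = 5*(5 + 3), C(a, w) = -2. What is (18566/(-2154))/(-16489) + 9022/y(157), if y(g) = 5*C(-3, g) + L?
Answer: 8901046992/29597755 ≈ 300.73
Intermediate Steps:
L = 40 (L = 5*8 = 40)
y(g) = 30 (y(g) = 5*(-2) + 40 = -10 + 40 = 30)
(18566/(-2154))/(-16489) + 9022/y(157) = (18566/(-2154))/(-16489) + 9022/30 = (18566*(-1/2154))*(-1/16489) + 9022*(1/30) = -9283/1077*(-1/16489) + 4511/15 = 9283/17758653 + 4511/15 = 8901046992/29597755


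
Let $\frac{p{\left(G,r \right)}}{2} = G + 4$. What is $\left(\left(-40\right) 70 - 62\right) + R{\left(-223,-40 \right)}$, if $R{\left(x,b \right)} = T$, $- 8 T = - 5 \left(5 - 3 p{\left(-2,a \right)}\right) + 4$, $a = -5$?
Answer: $- \frac{22935}{8} \approx -2866.9$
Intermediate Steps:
$p{\left(G,r \right)} = 8 + 2 G$ ($p{\left(G,r \right)} = 2 \left(G + 4\right) = 2 \left(4 + G\right) = 8 + 2 G$)
$T = - \frac{39}{8}$ ($T = - \frac{- 5 \left(5 - 3 \left(8 + 2 \left(-2\right)\right)\right) + 4}{8} = - \frac{- 5 \left(5 - 3 \left(8 - 4\right)\right) + 4}{8} = - \frac{- 5 \left(5 - 12\right) + 4}{8} = - \frac{\left(-5\right) \left(-7\right) + 4}{8} = - \frac{35 + 4}{8} = \left(- \frac{1}{8}\right) 39 = - \frac{39}{8} \approx -4.875$)
$R{\left(x,b \right)} = - \frac{39}{8}$
$\left(\left(-40\right) 70 - 62\right) + R{\left(-223,-40 \right)} = \left(\left(-40\right) 70 - 62\right) - \frac{39}{8} = \left(-2800 - 62\right) - \frac{39}{8} = -2862 - \frac{39}{8} = - \frac{22935}{8}$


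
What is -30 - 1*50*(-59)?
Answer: 2920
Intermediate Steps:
-30 - 1*50*(-59) = -30 - 50*(-59) = -30 + 2950 = 2920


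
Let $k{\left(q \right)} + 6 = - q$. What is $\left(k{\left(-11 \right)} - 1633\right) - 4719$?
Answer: $-6347$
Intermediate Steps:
$k{\left(q \right)} = -6 - q$
$\left(k{\left(-11 \right)} - 1633\right) - 4719 = \left(\left(-6 - -11\right) - 1633\right) - 4719 = \left(\left(-6 + 11\right) - 1633\right) - 4719 = \left(5 - 1633\right) - 4719 = -1628 - 4719 = -6347$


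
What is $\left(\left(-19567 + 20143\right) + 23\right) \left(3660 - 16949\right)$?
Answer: $-7960111$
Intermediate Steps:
$\left(\left(-19567 + 20143\right) + 23\right) \left(3660 - 16949\right) = \left(576 + 23\right) \left(-13289\right) = 599 \left(-13289\right) = -7960111$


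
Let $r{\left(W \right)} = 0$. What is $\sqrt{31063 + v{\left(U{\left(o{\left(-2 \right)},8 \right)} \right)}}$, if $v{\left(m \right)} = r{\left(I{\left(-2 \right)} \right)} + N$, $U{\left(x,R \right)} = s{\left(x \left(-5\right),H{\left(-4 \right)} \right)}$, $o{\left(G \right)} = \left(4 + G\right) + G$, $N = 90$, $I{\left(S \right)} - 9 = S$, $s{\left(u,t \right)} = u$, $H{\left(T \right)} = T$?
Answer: $\sqrt{31153} \approx 176.5$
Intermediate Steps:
$I{\left(S \right)} = 9 + S$
$o{\left(G \right)} = 4 + 2 G$
$U{\left(x,R \right)} = - 5 x$ ($U{\left(x,R \right)} = x \left(-5\right) = - 5 x$)
$v{\left(m \right)} = 90$ ($v{\left(m \right)} = 0 + 90 = 90$)
$\sqrt{31063 + v{\left(U{\left(o{\left(-2 \right)},8 \right)} \right)}} = \sqrt{31063 + 90} = \sqrt{31153}$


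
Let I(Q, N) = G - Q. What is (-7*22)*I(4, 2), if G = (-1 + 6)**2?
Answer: -3234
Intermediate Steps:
G = 25 (G = 5**2 = 25)
I(Q, N) = 25 - Q
(-7*22)*I(4, 2) = (-7*22)*(25 - 1*4) = -154*(25 - 4) = -154*21 = -3234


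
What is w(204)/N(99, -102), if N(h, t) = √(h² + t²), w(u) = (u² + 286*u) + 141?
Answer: 33367*√2245/2245 ≈ 704.22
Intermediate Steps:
w(u) = 141 + u² + 286*u
w(204)/N(99, -102) = (141 + 204² + 286*204)/(√(99² + (-102)²)) = (141 + 41616 + 58344)/(√(9801 + 10404)) = 100101/(√20205) = 100101/((3*√2245)) = 100101*(√2245/6735) = 33367*√2245/2245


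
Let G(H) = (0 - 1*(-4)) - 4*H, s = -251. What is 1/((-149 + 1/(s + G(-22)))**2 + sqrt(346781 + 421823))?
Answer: 3547624988196/78644662242121513 - 639128961*sqrt(192151)/157289324484243026 ≈ 4.3328e-5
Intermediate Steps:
G(H) = 4 - 4*H (G(H) = (0 + 4) - 4*H = 4 - 4*H)
1/((-149 + 1/(s + G(-22)))**2 + sqrt(346781 + 421823)) = 1/((-149 + 1/(-251 + (4 - 4*(-22))))**2 + sqrt(346781 + 421823)) = 1/((-149 + 1/(-251 + (4 + 88)))**2 + sqrt(768604)) = 1/((-149 + 1/(-251 + 92))**2 + 2*sqrt(192151)) = 1/((-149 + 1/(-159))**2 + 2*sqrt(192151)) = 1/((-149 - 1/159)**2 + 2*sqrt(192151)) = 1/((-23692/159)**2 + 2*sqrt(192151)) = 1/(561310864/25281 + 2*sqrt(192151))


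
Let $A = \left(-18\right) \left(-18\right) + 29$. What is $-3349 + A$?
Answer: $-2996$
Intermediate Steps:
$A = 353$ ($A = 324 + 29 = 353$)
$-3349 + A = -3349 + 353 = -2996$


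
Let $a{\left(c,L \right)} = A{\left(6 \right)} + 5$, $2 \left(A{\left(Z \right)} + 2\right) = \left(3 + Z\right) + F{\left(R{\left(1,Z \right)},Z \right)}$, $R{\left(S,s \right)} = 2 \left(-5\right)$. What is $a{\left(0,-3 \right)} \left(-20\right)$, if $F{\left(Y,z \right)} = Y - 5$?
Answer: $0$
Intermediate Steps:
$R{\left(S,s \right)} = -10$
$F{\left(Y,z \right)} = -5 + Y$ ($F{\left(Y,z \right)} = Y - 5 = -5 + Y$)
$A{\left(Z \right)} = -8 + \frac{Z}{2}$ ($A{\left(Z \right)} = -2 + \frac{\left(3 + Z\right) - 15}{2} = -2 + \frac{-12 + Z}{2} = -2 + \left(-6 + \frac{Z}{2}\right) = -8 + \frac{Z}{2}$)
$a{\left(c,L \right)} = 0$ ($a{\left(c,L \right)} = \left(-8 + \frac{1}{2} \cdot 6\right) + 5 = \left(-8 + 3\right) + 5 = -5 + 5 = 0$)
$a{\left(0,-3 \right)} \left(-20\right) = 0 \left(-20\right) = 0$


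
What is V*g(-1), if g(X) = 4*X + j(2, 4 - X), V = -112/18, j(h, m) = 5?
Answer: -56/9 ≈ -6.2222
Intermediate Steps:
V = -56/9 (V = -112*1/18 = -56/9 ≈ -6.2222)
g(X) = 5 + 4*X (g(X) = 4*X + 5 = 5 + 4*X)
V*g(-1) = -56*(5 + 4*(-1))/9 = -56*(5 - 4)/9 = -56/9*1 = -56/9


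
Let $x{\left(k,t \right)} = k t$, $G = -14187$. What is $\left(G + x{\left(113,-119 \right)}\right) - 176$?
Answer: $-27810$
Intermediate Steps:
$\left(G + x{\left(113,-119 \right)}\right) - 176 = \left(-14187 + 113 \left(-119\right)\right) - 176 = \left(-14187 - 13447\right) - 176 = -27634 - 176 = -27810$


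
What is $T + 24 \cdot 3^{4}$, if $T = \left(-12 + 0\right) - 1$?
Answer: $1931$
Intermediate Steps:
$T = -13$ ($T = -12 + \left(-2 + 1\right) = -12 - 1 = -13$)
$T + 24 \cdot 3^{4} = -13 + 24 \cdot 3^{4} = -13 + 24 \cdot 81 = -13 + 1944 = 1931$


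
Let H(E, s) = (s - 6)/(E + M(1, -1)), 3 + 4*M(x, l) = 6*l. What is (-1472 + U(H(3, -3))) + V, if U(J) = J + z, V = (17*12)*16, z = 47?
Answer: 1827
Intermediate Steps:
M(x, l) = -¾ + 3*l/2 (M(x, l) = -¾ + (6*l)/4 = -¾ + 3*l/2)
V = 3264 (V = 204*16 = 3264)
H(E, s) = (-6 + s)/(-9/4 + E) (H(E, s) = (s - 6)/(E + (-¾ + (3/2)*(-1))) = (-6 + s)/(E + (-¾ - 3/2)) = (-6 + s)/(E - 9/4) = (-6 + s)/(-9/4 + E))
U(J) = 47 + J (U(J) = J + 47 = 47 + J)
(-1472 + U(H(3, -3))) + V = (-1472 + (47 + 4*(-6 - 3)/(-9 + 4*3))) + 3264 = (-1472 + (47 + 4*(-9)/(-9 + 12))) + 3264 = (-1472 + (47 + 4*(-9)/3)) + 3264 = (-1472 + (47 + 4*(⅓)*(-9))) + 3264 = (-1472 + (47 - 12)) + 3264 = (-1472 + 35) + 3264 = -1437 + 3264 = 1827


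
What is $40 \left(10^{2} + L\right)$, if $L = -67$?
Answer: $1320$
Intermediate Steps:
$40 \left(10^{2} + L\right) = 40 \left(10^{2} - 67\right) = 40 \left(100 - 67\right) = 40 \cdot 33 = 1320$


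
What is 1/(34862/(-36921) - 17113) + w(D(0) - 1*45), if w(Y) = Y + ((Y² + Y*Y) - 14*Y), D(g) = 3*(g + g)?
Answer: 2928689301804/631863935 ≈ 4635.0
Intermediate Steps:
D(g) = 6*g (D(g) = 3*(2*g) = 6*g)
w(Y) = -13*Y + 2*Y² (w(Y) = Y + ((Y² + Y²) - 14*Y) = Y + (2*Y² - 14*Y) = Y + (-14*Y + 2*Y²) = -13*Y + 2*Y²)
1/(34862/(-36921) - 17113) + w(D(0) - 1*45) = 1/(34862/(-36921) - 17113) + (6*0 - 1*45)*(-13 + 2*(6*0 - 1*45)) = 1/(34862*(-1/36921) - 17113) + (0 - 45)*(-13 + 2*(0 - 45)) = 1/(-34862/36921 - 17113) - 45*(-13 + 2*(-45)) = 1/(-631863935/36921) - 45*(-13 - 90) = -36921/631863935 - 45*(-103) = -36921/631863935 + 4635 = 2928689301804/631863935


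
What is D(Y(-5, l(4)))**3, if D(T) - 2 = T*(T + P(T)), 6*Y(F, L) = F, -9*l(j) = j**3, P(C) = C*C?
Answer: 95443993/10077696 ≈ 9.4708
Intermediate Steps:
P(C) = C**2
l(j) = -j**3/9
Y(F, L) = F/6
D(T) = 2 + T*(T + T**2)
D(Y(-5, l(4)))**3 = (2 + ((1/6)*(-5))**2 + ((1/6)*(-5))**3)**3 = (2 + (-5/6)**2 + (-5/6)**3)**3 = (2 + 25/36 - 125/216)**3 = (457/216)**3 = 95443993/10077696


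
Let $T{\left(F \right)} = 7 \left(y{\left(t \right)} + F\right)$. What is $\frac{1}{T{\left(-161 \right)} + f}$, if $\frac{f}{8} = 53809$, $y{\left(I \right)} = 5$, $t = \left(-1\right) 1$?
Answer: $\frac{1}{429380} \approx 2.3289 \cdot 10^{-6}$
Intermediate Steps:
$t = -1$
$T{\left(F \right)} = 35 + 7 F$ ($T{\left(F \right)} = 7 \left(5 + F\right) = 35 + 7 F$)
$f = 430472$ ($f = 8 \cdot 53809 = 430472$)
$\frac{1}{T{\left(-161 \right)} + f} = \frac{1}{\left(35 + 7 \left(-161\right)\right) + 430472} = \frac{1}{\left(35 - 1127\right) + 430472} = \frac{1}{-1092 + 430472} = \frac{1}{429380}$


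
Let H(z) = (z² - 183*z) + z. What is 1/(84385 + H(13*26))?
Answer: 1/137113 ≈ 7.2933e-6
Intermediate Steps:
H(z) = z² - 182*z
1/(84385 + H(13*26)) = 1/(84385 + (13*26)*(-182 + 13*26)) = 1/(84385 + 338*(-182 + 338)) = 1/(84385 + 338*156) = 1/(84385 + 52728) = 1/137113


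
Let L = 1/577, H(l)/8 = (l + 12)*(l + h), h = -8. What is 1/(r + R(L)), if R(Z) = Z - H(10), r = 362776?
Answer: 577/209118649 ≈ 2.7592e-6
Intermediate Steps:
H(l) = 8*(-8 + l)*(12 + l) (H(l) = 8*((l + 12)*(l - 8)) = 8*((12 + l)*(-8 + l)) = 8*((-8 + l)*(12 + l)) = 8*(-8 + l)*(12 + l))
L = 1/577 ≈ 0.0017331
R(Z) = -352 + Z (R(Z) = Z - (-768 + 8*10² + 32*10) = Z - (-768 + 8*100 + 320) = Z - (-768 + 800 + 320) = Z - 1*352 = Z - 352 = -352 + Z)
1/(r + R(L)) = 1/(362776 + (-352 + 1/577)) = 1/(362776 - 203103/577) = 1/(209118649/577) = 577/209118649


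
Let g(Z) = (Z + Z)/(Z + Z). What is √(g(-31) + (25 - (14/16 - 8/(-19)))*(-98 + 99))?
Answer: √142690/76 ≈ 4.9703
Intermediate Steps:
g(Z) = 1 (g(Z) = (2*Z)/((2*Z)) = (2*Z)*(1/(2*Z)) = 1)
√(g(-31) + (25 - (14/16 - 8/(-19)))*(-98 + 99)) = √(1 + (25 - (14/16 - 8/(-19)))*(-98 + 99)) = √(1 + (25 - (14*(1/16) - 8*(-1/19)))*1) = √(1 + (25 - (7/8 + 8/19))*1) = √(1 + (25 - 1*197/152)*1) = √(1 + (25 - 197/152)*1) = √(1 + (3603/152)*1) = √(1 + 3603/152) = √(3755/152) = √142690/76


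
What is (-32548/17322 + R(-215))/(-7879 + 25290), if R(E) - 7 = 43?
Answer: 416776/150796671 ≈ 0.0027638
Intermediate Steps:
R(E) = 50 (R(E) = 7 + 43 = 50)
(-32548/17322 + R(-215))/(-7879 + 25290) = (-32548/17322 + 50)/(-7879 + 25290) = (-32548*1/17322 + 50)/17411 = (-16274/8661 + 50)*(1/17411) = (416776/8661)*(1/17411) = 416776/150796671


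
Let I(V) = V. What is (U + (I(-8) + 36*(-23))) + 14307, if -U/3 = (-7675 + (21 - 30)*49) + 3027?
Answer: 28738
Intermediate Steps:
U = 15267 (U = -3*((-7675 + (21 - 30)*49) + 3027) = -3*((-7675 - 9*49) + 3027) = -3*((-7675 - 441) + 3027) = -3*(-8116 + 3027) = -3*(-5089) = 15267)
(U + (I(-8) + 36*(-23))) + 14307 = (15267 + (-8 + 36*(-23))) + 14307 = (15267 + (-8 - 828)) + 14307 = (15267 - 836) + 14307 = 14431 + 14307 = 28738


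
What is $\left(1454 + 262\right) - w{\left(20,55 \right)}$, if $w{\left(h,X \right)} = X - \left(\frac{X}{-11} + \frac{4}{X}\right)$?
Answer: $\frac{91084}{55} \approx 1656.1$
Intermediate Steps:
$w{\left(h,X \right)} = - \frac{4}{X} + \frac{12 X}{11}$ ($w{\left(h,X \right)} = X - \left(X \left(- \frac{1}{11}\right) + \frac{4}{X}\right) = X - \left(- \frac{X}{11} + \frac{4}{X}\right) = X - \left(\frac{4}{X} - \frac{X}{11}\right) = X + \left(- \frac{4}{X} + \frac{X}{11}\right) = - \frac{4}{X} + \frac{12 X}{11}$)
$\left(1454 + 262\right) - w{\left(20,55 \right)} = \left(1454 + 262\right) - \left(- \frac{4}{55} + \frac{12}{11} \cdot 55\right) = 1716 - \left(\left(-4\right) \frac{1}{55} + 60\right) = 1716 - \left(- \frac{4}{55} + 60\right) = 1716 - \frac{3296}{55} = \frac{91084}{55}$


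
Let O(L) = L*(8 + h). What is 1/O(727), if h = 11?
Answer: 1/13813 ≈ 7.2396e-5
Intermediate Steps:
O(L) = 19*L (O(L) = L*(8 + 11) = L*19 = 19*L)
1/O(727) = 1/(19*727) = 1/13813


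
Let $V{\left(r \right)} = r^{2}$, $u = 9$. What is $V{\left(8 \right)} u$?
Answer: $576$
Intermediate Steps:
$V{\left(8 \right)} u = 8^{2} \cdot 9 = 64 \cdot 9 = 576$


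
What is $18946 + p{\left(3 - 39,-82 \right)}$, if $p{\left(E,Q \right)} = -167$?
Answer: $18779$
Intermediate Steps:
$18946 + p{\left(3 - 39,-82 \right)} = 18946 - 167 = 18779$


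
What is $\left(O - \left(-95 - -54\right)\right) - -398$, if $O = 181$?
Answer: $620$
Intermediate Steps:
$\left(O - \left(-95 - -54\right)\right) - -398 = \left(181 - \left(-95 - -54\right)\right) - -398 = \left(181 - \left(-95 + 54\right)\right) + 398 = \left(181 - -41\right) + 398 = \left(181 + 41\right) + 398 = 222 + 398 = 620$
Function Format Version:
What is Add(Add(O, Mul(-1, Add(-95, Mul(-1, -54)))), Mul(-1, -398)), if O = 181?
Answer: 620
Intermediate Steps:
Add(Add(O, Mul(-1, Add(-95, Mul(-1, -54)))), Mul(-1, -398)) = Add(Add(181, Mul(-1, Add(-95, Mul(-1, -54)))), Mul(-1, -398)) = Add(Add(181, Mul(-1, Add(-95, 54))), 398) = Add(Add(181, Mul(-1, -41)), 398) = Add(Add(181, 41), 398) = Add(222, 398) = 620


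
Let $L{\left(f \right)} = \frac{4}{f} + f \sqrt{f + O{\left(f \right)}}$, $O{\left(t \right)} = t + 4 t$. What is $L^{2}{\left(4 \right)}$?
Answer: $385 + 16 \sqrt{6} \approx 424.19$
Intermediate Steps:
$O{\left(t \right)} = 5 t$
$L{\left(f \right)} = \frac{4}{f} + \sqrt{6} f^{\frac{3}{2}}$ ($L{\left(f \right)} = \frac{4}{f} + f \sqrt{f + 5 f} = \frac{4}{f} + f \sqrt{6 f} = \frac{4}{f} + f \sqrt{6} \sqrt{f} = \frac{4}{f} + \sqrt{6} f^{\frac{3}{2}}$)
$L^{2}{\left(4 \right)} = \left(\frac{4 + \sqrt{6} \cdot 4^{\frac{5}{2}}}{4}\right)^{2} = \left(\frac{4 + \sqrt{6} \cdot 32}{4}\right)^{2} = \left(\frac{4 + 32 \sqrt{6}}{4}\right)^{2} = \left(1 + 8 \sqrt{6}\right)^{2}$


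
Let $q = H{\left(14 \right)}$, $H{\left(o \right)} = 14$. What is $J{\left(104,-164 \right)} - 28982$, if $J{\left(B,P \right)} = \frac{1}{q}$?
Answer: $- \frac{405747}{14} \approx -28982.0$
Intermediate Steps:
$q = 14$
$J{\left(B,P \right)} = \frac{1}{14}$
$J{\left(104,-164 \right)} - 28982 = \frac{1}{14} - 28982 = - \frac{405747}{14}$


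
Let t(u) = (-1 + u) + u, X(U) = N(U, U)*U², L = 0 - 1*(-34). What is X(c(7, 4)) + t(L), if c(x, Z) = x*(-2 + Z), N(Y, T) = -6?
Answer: -1109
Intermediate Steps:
L = 34 (L = 0 + 34 = 34)
X(U) = -6*U²
t(u) = -1 + 2*u
X(c(7, 4)) + t(L) = -6*49*(-2 + 4)² + (-1 + 2*34) = -6*(7*2)² + (-1 + 68) = -6*14² + 67 = -6*196 + 67 = -1176 + 67 = -1109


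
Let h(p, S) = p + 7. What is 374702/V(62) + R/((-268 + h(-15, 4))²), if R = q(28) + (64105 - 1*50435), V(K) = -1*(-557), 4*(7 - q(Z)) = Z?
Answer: 14275456871/21215016 ≈ 672.89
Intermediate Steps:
q(Z) = 7 - Z/4
h(p, S) = 7 + p
V(K) = 557
R = 13670 (R = (7 - ¼*28) + (64105 - 1*50435) = (7 - 7) + (64105 - 50435) = 0 + 13670 = 13670)
374702/V(62) + R/((-268 + h(-15, 4))²) = 374702/557 + 13670/((-268 + (7 - 15))²) = 374702*(1/557) + 13670/((-268 - 8)²) = 374702/557 + 13670/((-276)²) = 374702/557 + 13670/76176 = 374702/557 + 13670*(1/76176) = 374702/557 + 6835/38088 = 14275456871/21215016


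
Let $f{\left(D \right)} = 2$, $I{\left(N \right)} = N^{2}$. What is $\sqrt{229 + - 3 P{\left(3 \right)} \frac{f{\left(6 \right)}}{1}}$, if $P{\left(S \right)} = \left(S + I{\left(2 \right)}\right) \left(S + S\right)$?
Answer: $i \sqrt{23} \approx 4.7958 i$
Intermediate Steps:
$P{\left(S \right)} = 2 S \left(4 + S\right)$ ($P{\left(S \right)} = \left(S + 2^{2}\right) \left(S + S\right) = \left(S + 4\right) 2 S = \left(4 + S\right) 2 S = 2 S \left(4 + S\right)$)
$\sqrt{229 + - 3 P{\left(3 \right)} \frac{f{\left(6 \right)}}{1}} = \sqrt{229 + - 3 \cdot 2 \cdot 3 \left(4 + 3\right) \frac{2}{1}} = \sqrt{229 + - 3 \cdot 2 \cdot 3 \cdot 7 \cdot 2 \cdot 1} = \sqrt{229 + \left(-3\right) 42 \cdot 2} = \sqrt{229 - 252} = \sqrt{-23} = i \sqrt{23}$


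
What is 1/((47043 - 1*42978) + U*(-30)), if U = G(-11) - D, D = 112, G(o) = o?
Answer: 1/7755 ≈ 0.00012895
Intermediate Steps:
U = -123 (U = -11 - 1*112 = -11 - 112 = -123)
1/((47043 - 1*42978) + U*(-30)) = 1/((47043 - 1*42978) - 123*(-30)) = 1/((47043 - 42978) + 3690) = 1/(4065 + 3690) = 1/7755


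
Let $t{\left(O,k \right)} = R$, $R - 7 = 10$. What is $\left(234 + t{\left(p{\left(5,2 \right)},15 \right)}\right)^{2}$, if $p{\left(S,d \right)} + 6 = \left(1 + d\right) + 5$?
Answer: $63001$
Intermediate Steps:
$p{\left(S,d \right)} = d$ ($p{\left(S,d \right)} = -6 + \left(\left(1 + d\right) + 5\right) = -6 + \left(6 + d\right) = d$)
$R = 17$ ($R = 7 + 10 = 17$)
$t{\left(O,k \right)} = 17$
$\left(234 + t{\left(p{\left(5,2 \right)},15 \right)}\right)^{2} = \left(234 + 17\right)^{2} = 251^{2} = 63001$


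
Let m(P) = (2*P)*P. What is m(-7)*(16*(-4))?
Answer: -6272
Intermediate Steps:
m(P) = 2*P²
m(-7)*(16*(-4)) = (2*(-7)²)*(16*(-4)) = (2*49)*(-64) = 98*(-64) = -6272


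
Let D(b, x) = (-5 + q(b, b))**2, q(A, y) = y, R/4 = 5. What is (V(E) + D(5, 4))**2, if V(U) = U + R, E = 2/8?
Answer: 6561/16 ≈ 410.06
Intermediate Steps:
R = 20 (R = 4*5 = 20)
D(b, x) = (-5 + b)**2
E = 1/4 (E = 2*(1/8) = 1/4 ≈ 0.25000)
V(U) = 20 + U (V(U) = U + 20 = 20 + U)
(V(E) + D(5, 4))**2 = ((20 + 1/4) + (-5 + 5)**2)**2 = (81/4 + 0**2)**2 = (81/4 + 0)**2 = (81/4)**2 = 6561/16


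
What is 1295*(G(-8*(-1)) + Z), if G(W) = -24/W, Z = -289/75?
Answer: -133126/15 ≈ -8875.1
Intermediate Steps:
Z = -289/75 (Z = -289*1/75 = -289/75 ≈ -3.8533)
1295*(G(-8*(-1)) + Z) = 1295*(-24/((-8*(-1))) - 289/75) = 1295*(-24/8 - 289/75) = 1295*(-24*1/8 - 289/75) = 1295*(-3 - 289/75) = 1295*(-514/75) = -133126/15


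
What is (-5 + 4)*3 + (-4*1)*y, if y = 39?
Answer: -159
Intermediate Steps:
(-5 + 4)*3 + (-4*1)*y = (-5 + 4)*3 - 4*1*39 = -1*3 - 4*39 = -3 - 156 = -159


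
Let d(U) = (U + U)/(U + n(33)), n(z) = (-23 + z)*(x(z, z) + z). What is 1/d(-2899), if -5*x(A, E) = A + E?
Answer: 2701/5798 ≈ 0.46585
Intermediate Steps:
x(A, E) = -A/5 - E/5 (x(A, E) = -(A + E)/5 = -A/5 - E/5)
n(z) = 3*z*(-23 + z)/5 (n(z) = (-23 + z)*((-z/5 - z/5) + z) = (-23 + z)*(-2*z/5 + z) = (-23 + z)*(3*z/5) = 3*z*(-23 + z)/5)
d(U) = 2*U/(198 + U) (d(U) = (U + U)/(U + (3/5)*33*(-23 + 33)) = (2*U)/(U + (3/5)*33*10) = (2*U)/(U + 198) = (2*U)/(198 + U) = 2*U/(198 + U))
1/d(-2899) = 1/(2*(-2899)/(198 - 2899)) = 1/(2*(-2899)/(-2701)) = 1/(2*(-2899)*(-1/2701)) = 1/(5798/2701) = 2701/5798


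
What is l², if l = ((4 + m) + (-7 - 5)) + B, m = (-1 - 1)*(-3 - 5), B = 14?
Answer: 484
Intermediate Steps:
m = 16 (m = -2*(-8) = 16)
l = 22 (l = ((4 + 16) + (-7 - 5)) + 14 = (20 - 12) + 14 = 8 + 14 = 22)
l² = 22² = 484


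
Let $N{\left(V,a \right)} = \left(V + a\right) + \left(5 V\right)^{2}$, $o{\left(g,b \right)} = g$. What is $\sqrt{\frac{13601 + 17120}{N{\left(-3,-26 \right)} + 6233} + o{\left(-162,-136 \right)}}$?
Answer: $\frac{i \sqrt{6498285333}}{6429} \approx 12.539 i$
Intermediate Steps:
$N{\left(V,a \right)} = V + a + 25 V^{2}$ ($N{\left(V,a \right)} = \left(V + a\right) + 25 V^{2} = V + a + 25 V^{2}$)
$\sqrt{\frac{13601 + 17120}{N{\left(-3,-26 \right)} + 6233} + o{\left(-162,-136 \right)}} = \sqrt{\frac{13601 + 17120}{\left(-3 - 26 + 25 \left(-3\right)^{2}\right) + 6233} - 162} = \sqrt{\frac{30721}{\left(-3 - 26 + 25 \cdot 9\right) + 6233} - 162} = \sqrt{\frac{30721}{\left(-3 - 26 + 225\right) + 6233} - 162} = \sqrt{\frac{30721}{196 + 6233} - 162} = \sqrt{\frac{30721}{6429} - 162} = \sqrt{- \frac{1010777}{6429}} = \frac{i \sqrt{6498285333}}{6429}$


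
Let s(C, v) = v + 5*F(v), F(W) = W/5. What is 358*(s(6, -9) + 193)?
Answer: 62650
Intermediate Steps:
F(W) = W/5 (F(W) = W*(⅕) = W/5)
s(C, v) = 2*v (s(C, v) = v + 5*(v/5) = v + v = 2*v)
358*(s(6, -9) + 193) = 358*(2*(-9) + 193) = 358*(-18 + 193) = 358*175 = 62650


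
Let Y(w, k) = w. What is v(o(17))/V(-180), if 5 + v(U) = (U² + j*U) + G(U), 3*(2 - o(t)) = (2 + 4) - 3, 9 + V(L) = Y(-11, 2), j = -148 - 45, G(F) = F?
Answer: 49/5 ≈ 9.8000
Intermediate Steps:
j = -193
V(L) = -20 (V(L) = -9 - 11 = -20)
o(t) = 1 (o(t) = 2 - ((2 + 4) - 3)/3 = 2 - (6 - 3)/3 = 2 - ⅓*3 = 2 - 1 = 1)
v(U) = -5 + U² - 192*U (v(U) = -5 + ((U² - 193*U) + U) = -5 + (U² - 192*U) = -5 + U² - 192*U)
v(o(17))/V(-180) = (-5 + 1² - 192*1)/(-20) = (-5 + 1 - 192)*(-1/20) = -196*(-1/20) = 49/5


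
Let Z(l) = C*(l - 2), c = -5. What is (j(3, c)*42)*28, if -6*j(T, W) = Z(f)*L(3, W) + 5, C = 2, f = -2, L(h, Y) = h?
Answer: 3724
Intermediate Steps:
Z(l) = -4 + 2*l (Z(l) = 2*(l - 2) = 2*(-2 + l) = -4 + 2*l)
j(T, W) = 19/6 (j(T, W) = -((-4 + 2*(-2))*3 + 5)/6 = -((-4 - 4)*3 + 5)/6 = -(-8*3 + 5)/6 = -(-24 + 5)/6 = -⅙*(-19) = 19/6)
(j(3, c)*42)*28 = ((19/6)*42)*28 = 133*28 = 3724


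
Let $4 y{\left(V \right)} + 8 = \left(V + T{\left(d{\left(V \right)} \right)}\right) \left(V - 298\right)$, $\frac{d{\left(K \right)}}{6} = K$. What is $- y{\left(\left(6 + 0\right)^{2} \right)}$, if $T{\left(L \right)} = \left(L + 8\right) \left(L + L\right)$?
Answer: $6340664$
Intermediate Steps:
$d{\left(K \right)} = 6 K$
$T{\left(L \right)} = 2 L \left(8 + L\right)$ ($T{\left(L \right)} = \left(8 + L\right) 2 L = 2 L \left(8 + L\right)$)
$y{\left(V \right)} = -2 + \frac{\left(-298 + V\right) \left(V + 12 V \left(8 + 6 V\right)\right)}{4}$ ($y{\left(V \right)} = -2 + \frac{\left(V + 2 \cdot 6 V \left(8 + 6 V\right)\right) \left(V - 298\right)}{4} = -2 + \frac{\left(V + 12 V \left(8 + 6 V\right)\right) \left(-298 + V\right)}{4} = -2 + \frac{\left(-298 + V\right) \left(V + 12 V \left(8 + 6 V\right)\right)}{4}$)
$- y{\left(\left(6 + 0\right)^{2} \right)} = - (-2 + 18 \left(\left(6 + 0\right)^{2}\right)^{3} - \frac{21359 \left(\left(6 + 0\right)^{2}\right)^{2}}{4} - \frac{14453 \left(6 + 0\right)^{2}}{2}) = - (-2 + 18 \left(6^{2}\right)^{3} - \frac{21359 \left(6^{2}\right)^{2}}{4} - \frac{14453 \cdot 6^{2}}{2}) = - (-2 + 18 \cdot 36^{3} - \frac{21359 \cdot 36^{2}}{4} - 260154) = - (-2 + 18 \cdot 46656 - 6920316 - 260154) = - (-2 + 839808 - 6920316 - 260154) = \left(-1\right) \left(-6340664\right) = 6340664$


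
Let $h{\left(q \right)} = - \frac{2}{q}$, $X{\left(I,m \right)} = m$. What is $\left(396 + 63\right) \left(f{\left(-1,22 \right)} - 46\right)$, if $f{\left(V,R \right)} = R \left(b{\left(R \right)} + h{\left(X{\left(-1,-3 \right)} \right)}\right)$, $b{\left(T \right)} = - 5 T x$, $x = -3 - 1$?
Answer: $4428738$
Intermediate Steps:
$x = -4$ ($x = -3 - 1 = -4$)
$b{\left(T \right)} = 20 T$ ($b{\left(T \right)} = - 5 T \left(-4\right) = 20 T$)
$f{\left(V,R \right)} = R \left(\frac{2}{3} + 20 R\right)$ ($f{\left(V,R \right)} = R \left(20 R - \frac{2}{-3}\right) = R \left(20 R - - \frac{2}{3}\right) = R \left(20 R + \frac{2}{3}\right) = R \left(\frac{2}{3} + 20 R\right)$)
$\left(396 + 63\right) \left(f{\left(-1,22 \right)} - 46\right) = \left(396 + 63\right) \left(\frac{2}{3} \cdot 22 \left(1 + 30 \cdot 22\right) - 46\right) = 459 \left(\frac{2}{3} \cdot 22 \left(1 + 660\right) - 46\right) = 459 \left(\frac{2}{3} \cdot 22 \cdot 661 - 46\right) = 459 \left(\frac{29084}{3} - 46\right) = 459 \cdot \frac{28946}{3} = 4428738$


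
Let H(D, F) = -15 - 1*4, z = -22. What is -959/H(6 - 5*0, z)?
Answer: 959/19 ≈ 50.474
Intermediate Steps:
H(D, F) = -19 (H(D, F) = -15 - 4 = -19)
-959/H(6 - 5*0, z) = -959/(-19) = -959*(-1/19) = 959/19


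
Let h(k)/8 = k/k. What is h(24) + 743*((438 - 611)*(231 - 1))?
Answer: -29563962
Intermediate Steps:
h(k) = 8 (h(k) = 8*(k/k) = 8*1 = 8)
h(24) + 743*((438 - 611)*(231 - 1)) = 8 + 743*((438 - 611)*(231 - 1)) = 8 + 743*(-173*230) = 8 + 743*(-39790) = 8 - 29563970 = -29563962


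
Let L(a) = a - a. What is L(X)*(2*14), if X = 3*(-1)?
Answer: 0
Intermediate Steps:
X = -3
L(a) = 0
L(X)*(2*14) = 0*(2*14) = 0*28 = 0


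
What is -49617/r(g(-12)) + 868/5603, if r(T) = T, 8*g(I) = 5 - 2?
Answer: -741343268/5603 ≈ -1.3231e+5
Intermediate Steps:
g(I) = 3/8 (g(I) = (5 - 2)/8 = (1/8)*3 = 3/8)
-49617/r(g(-12)) + 868/5603 = -49617/3/8 + 868/5603 = -49617*8/3 + 868*(1/5603) = -132312 + 868/5603 = -741343268/5603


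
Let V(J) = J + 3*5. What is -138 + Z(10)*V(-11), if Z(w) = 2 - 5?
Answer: -150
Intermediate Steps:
Z(w) = -3
V(J) = 15 + J (V(J) = J + 15 = 15 + J)
-138 + Z(10)*V(-11) = -138 - 3*(15 - 11) = -138 - 3*4 = -138 - 12 = -150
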